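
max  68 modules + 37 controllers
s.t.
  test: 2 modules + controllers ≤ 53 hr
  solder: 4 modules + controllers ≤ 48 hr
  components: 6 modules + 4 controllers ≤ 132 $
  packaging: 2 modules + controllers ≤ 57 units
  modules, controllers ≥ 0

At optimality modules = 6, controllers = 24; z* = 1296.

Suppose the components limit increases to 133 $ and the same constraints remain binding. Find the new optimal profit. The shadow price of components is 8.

1304

Δb = 1, so new z* = 1296 + (8)·(1) = 1296 + 8 = 1304.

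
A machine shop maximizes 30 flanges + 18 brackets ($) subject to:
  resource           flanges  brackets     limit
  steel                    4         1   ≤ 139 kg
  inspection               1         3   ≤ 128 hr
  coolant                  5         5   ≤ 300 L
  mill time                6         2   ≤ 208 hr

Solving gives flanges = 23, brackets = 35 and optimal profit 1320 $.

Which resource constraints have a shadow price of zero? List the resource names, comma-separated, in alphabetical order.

steel: 127/139 (slack 12)
inspection: 128/128 (binding)
coolant: 290/300 (slack 10)
mill time: 208/208 (binding)
By complementary slackness, a constraint with positive slack has shadow price 0 → coolant, steel.

coolant, steel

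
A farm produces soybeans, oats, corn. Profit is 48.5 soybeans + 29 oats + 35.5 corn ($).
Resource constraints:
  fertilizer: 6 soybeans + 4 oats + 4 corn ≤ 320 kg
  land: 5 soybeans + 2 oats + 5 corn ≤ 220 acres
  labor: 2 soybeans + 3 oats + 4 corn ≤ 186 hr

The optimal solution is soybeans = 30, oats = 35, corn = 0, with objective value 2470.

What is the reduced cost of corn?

Binding: fertilizer and land. Non-binding: labor (21 unused).
Slack constraints have shadow price 0 (complementary slackness).
The binding rows give the dual system: 6·y_fertilizer + 5·y_land = 48.5 and 4·y_fertilizer + 2·y_land = 29.
→ y_fertilizer = 6 and y_land = 2.5.
Reduced cost of corn: c₃ − yᵀa₃ = 35.5 − (6·4 + 2.5·5) = 35.5 − 36.5 = -1.

-1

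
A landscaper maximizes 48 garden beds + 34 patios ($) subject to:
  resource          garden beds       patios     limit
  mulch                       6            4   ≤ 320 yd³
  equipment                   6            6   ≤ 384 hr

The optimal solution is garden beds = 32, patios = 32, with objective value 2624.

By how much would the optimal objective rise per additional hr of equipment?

Both mulch and equipment are binding at x*.
Dual feasibility on the basic columns requires 6·y_mulch + 6·y_equipment = 48, 4·y_mulch + 6·y_equipment = 34.
Solving: y_mulch = 7, y_equipment = 1.
Shadow price of equipment = 1.

1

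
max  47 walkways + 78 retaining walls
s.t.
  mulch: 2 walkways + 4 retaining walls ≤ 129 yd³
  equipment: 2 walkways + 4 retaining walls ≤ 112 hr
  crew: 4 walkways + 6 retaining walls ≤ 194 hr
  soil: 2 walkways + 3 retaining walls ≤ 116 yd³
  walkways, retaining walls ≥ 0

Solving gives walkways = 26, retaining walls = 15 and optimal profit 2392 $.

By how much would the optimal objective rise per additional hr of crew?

8

Binding: equipment and crew. Non-binding: mulch (17 unused), soil (19 unused).
Since mulch, soil are not tight, their duals are 0.
From A_Bᵀ y = c: 2·y_equipment + 4·y_crew = 47; 4·y_equipment + 6·y_crew = 78.
→ y_equipment = 7.5 and y_crew = 8.
Shadow price of crew = 8.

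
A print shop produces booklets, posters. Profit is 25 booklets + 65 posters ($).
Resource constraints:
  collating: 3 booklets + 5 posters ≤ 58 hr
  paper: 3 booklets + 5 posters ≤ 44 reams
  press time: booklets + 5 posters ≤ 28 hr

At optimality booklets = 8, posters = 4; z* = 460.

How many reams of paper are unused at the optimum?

paper used = 3·8 + 5·4 = 44; slack = 44 − 44 = 0.

0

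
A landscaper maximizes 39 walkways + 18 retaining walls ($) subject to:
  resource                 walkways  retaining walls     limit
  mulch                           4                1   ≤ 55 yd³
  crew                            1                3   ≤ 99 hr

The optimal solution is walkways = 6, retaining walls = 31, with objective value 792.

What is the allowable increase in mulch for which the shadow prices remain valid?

341

Binding constraints: mulch, crew. The basis is B = [[4,1],[1,3]] with det 11.
Per unit increase in mulch, x* moves by d = (0.2727, -0.0909).
The basis stays optimal until retaining walls reaches 0; allowable increase = 341 yd³.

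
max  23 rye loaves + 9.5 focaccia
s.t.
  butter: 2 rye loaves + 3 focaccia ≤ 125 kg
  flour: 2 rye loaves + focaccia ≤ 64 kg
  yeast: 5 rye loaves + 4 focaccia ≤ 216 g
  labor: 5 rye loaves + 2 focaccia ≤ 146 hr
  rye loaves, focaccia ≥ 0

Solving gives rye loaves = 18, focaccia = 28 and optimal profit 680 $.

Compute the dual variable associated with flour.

Check each constraint at x*: butter 120/125 (slack 5); flour 64/64 (tight); yeast 202/216 (slack 14); labor 146/146 (tight).
Since butter, yeast are not tight, their duals are 0.
From A_Bᵀ y = c: 2·y_flour + 5·y_labor = 23; 1·y_flour + 2·y_labor = 9.5.
This yields shadow prices y_flour = 1.5, y_labor = 4.
Shadow price of flour = 1.5.

1.5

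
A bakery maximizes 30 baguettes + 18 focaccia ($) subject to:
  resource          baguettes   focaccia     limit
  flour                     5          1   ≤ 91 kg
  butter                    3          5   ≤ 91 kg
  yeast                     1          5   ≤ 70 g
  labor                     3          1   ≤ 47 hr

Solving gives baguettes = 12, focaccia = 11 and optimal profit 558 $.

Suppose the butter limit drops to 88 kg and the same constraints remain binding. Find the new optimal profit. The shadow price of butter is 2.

552

Δb = -3, so new z* = 558 + (2)·(-3) = 558 − 6 = 552.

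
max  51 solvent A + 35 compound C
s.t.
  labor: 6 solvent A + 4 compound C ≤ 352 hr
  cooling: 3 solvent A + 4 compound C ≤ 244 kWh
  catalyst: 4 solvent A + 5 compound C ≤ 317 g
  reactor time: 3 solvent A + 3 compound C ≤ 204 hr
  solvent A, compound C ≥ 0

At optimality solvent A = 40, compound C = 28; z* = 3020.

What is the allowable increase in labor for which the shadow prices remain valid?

56

Binding constraints: labor, reactor time. The basis is B = [[6,4],[3,3]] with det 6.
Per unit increase in labor, x* moves by d = (0.5, -0.5).
The basis stays optimal until compound C reaches 0; allowable increase = 56 hr.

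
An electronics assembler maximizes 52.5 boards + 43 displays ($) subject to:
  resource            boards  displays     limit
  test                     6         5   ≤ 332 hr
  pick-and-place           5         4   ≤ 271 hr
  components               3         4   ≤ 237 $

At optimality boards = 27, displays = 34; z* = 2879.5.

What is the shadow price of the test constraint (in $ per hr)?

5

At the optimum: test uses 332 of 332 (binding); pick-and-place uses 271 of 271 (binding); components uses 217 of 237 (slack = 20).
Since components is not tight, its dual is 0.
The binding rows give the dual system: 6·y_test + 5·y_pick-and-place = 52.5 and 5·y_test + 4·y_pick-and-place = 43.
Solving: y_test = 5, y_pick-and-place = 4.5.
Shadow price of test = 5.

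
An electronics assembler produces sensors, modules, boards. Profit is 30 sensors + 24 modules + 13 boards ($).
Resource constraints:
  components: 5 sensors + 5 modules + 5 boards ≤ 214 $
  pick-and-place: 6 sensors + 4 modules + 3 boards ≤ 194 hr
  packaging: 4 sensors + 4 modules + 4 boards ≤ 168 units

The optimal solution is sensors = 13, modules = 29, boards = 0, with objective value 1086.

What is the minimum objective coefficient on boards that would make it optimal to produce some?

21

Binding: pick-and-place and packaging. Non-binding: components (4 unused).
Since components is not tight, its dual is 0.
The binding rows give the dual system: 6·y_pick-and-place + 4·y_packaging = 30 and 4·y_pick-and-place + 4·y_packaging = 24.
Solving: y_pick-and-place = 3, y_packaging = 3.
boards enters the basis when its profit ≥ yᵀa₃ = 3·3 + 3·4 = 21.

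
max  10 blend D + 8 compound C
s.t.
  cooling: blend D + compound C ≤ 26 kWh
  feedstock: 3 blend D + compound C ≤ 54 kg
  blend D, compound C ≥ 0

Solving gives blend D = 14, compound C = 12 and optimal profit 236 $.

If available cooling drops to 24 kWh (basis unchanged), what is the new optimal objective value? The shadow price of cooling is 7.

Δb = -2, so new z* = 236 + (7)·(-2) = 236 − 14 = 222.

222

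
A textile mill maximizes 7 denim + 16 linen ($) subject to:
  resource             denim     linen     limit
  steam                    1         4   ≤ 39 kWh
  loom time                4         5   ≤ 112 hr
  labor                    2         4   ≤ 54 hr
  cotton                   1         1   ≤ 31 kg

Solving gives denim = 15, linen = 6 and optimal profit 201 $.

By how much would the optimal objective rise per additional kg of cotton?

0

At the optimum: steam uses 39 of 39 (binding); loom time uses 90 of 112 (slack = 22); labor uses 54 of 54 (binding); cotton uses 21 of 31 (slack = 10).
Slack constraints have shadow price 0 (complementary slackness).
The binding rows give the dual system: 1·y_steam + 2·y_labor = 7 and 4·y_steam + 4·y_labor = 16.
Solving: y_steam = 1, y_labor = 3.
Shadow price of cotton = 0.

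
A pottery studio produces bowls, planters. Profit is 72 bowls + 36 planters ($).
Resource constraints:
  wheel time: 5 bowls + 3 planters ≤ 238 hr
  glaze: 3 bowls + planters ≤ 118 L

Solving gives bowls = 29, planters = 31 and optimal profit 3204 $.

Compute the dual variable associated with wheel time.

9

Both wheel time and glaze are binding at x*.
The binding rows give the dual system: 5·y_wheel time + 3·y_glaze = 72 and 3·y_wheel time + 1·y_glaze = 36.
This yields shadow prices y_wheel time = 9, y_glaze = 9.
Shadow price of wheel time = 9.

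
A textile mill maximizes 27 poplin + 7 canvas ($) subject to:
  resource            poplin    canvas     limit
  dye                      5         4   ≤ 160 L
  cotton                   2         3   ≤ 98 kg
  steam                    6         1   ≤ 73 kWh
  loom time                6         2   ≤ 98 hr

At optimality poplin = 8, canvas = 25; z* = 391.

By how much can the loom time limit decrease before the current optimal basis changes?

Binding constraints: steam, loom time. The basis is B = [[6,1],[6,2]] with det 6.
Per unit decrease in loom time, x* moves by d = (0.1667, -1).
The basis stays optimal until canvas reaches 0; allowable decrease = 25 hr.

25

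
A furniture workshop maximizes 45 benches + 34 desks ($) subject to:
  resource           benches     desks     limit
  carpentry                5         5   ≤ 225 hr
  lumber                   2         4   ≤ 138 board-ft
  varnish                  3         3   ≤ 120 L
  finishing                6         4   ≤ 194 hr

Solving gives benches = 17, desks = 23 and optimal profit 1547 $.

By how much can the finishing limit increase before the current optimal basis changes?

46

Binding constraints: varnish, finishing. The basis is B = [[3,3],[6,4]] with det -6.
Per unit increase in finishing, x* moves by d = (0.5, -0.5).
The basis stays optimal until desks reaches 0; allowable increase = 46 hr.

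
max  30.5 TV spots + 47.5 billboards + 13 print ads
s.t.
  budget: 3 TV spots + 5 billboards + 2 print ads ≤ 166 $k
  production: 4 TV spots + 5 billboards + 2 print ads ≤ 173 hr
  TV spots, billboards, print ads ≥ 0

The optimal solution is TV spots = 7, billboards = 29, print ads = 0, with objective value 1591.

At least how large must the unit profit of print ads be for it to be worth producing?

At the optimum: budget uses 166 of 166 (binding); production uses 173 of 173 (binding).
Dual feasibility on the basic columns requires 3·y_budget + 4·y_production = 30.5, 5·y_budget + 5·y_production = 47.5.
Solving: y_budget = 7.5, y_production = 2.
print ads enters the basis when its profit ≥ yᵀa₃ = 7.5·2 + 2·2 = 19.

19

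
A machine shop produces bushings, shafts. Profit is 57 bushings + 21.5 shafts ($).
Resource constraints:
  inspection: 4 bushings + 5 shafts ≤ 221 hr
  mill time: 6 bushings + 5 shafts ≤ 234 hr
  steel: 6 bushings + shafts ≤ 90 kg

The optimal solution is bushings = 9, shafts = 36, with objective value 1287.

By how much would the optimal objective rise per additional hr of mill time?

Binding: mill time and steel. Non-binding: inspection (5 unused).
Since inspection is not tight, its dual is 0.
The binding rows give the dual system: 6·y_mill time + 6·y_steel = 57 and 5·y_mill time + 1·y_steel = 21.5.
→ y_mill time = 3 and y_steel = 6.5.
Shadow price of mill time = 3.

3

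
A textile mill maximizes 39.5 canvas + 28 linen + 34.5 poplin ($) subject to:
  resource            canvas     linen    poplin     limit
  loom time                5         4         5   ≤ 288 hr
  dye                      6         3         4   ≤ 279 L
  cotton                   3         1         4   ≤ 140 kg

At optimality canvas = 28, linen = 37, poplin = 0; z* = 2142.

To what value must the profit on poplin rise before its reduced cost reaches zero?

At the optimum: loom time uses 288 of 288 (binding); dye uses 279 of 279 (binding); cotton uses 121 of 140 (slack = 19).
Slack constraints have shadow price 0 (complementary slackness).
From A_Bᵀ y = c: 5·y_loom time + 6·y_dye = 39.5; 4·y_loom time + 3·y_dye = 28.
→ y_loom time = 5.5 and y_dye = 2.
poplin enters the basis when its profit ≥ yᵀa₃ = 5.5·5 + 2·4 = 35.5.

35.5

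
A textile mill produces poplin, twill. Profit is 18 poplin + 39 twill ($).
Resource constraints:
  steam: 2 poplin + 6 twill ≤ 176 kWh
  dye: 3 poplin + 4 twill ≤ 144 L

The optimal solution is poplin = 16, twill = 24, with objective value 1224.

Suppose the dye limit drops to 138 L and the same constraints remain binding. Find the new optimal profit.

Check each constraint at x*: steam 176/176 (tight); dye 144/144 (tight).
From A_Bᵀ y = c: 2·y_steam + 3·y_dye = 18; 6·y_steam + 4·y_dye = 39.
This yields shadow prices y_steam = 4.5, y_dye = 3.
Δz = y_dye·Δb = 3 × (-6) = -18, so new z* = 1224 − 18 = 1206.

1206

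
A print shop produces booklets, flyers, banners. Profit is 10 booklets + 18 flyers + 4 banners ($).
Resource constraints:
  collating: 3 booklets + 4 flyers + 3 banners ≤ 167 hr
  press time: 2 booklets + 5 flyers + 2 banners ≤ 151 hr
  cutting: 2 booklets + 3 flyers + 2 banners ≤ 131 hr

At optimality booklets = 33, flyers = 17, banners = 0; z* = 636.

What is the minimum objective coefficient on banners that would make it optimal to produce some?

Check each constraint at x*: collating 167/167 (tight); press time 151/151 (tight); cutting 117/131 (slack 14).
Slack constraints have shadow price 0 (complementary slackness).
Dual feasibility on the basic columns requires 3·y_collating + 2·y_press time = 10, 4·y_collating + 5·y_press time = 18.
→ y_collating = 2 and y_press time = 2.
banners enters the basis when its profit ≥ yᵀa₃ = 2·3 + 2·2 = 10.

10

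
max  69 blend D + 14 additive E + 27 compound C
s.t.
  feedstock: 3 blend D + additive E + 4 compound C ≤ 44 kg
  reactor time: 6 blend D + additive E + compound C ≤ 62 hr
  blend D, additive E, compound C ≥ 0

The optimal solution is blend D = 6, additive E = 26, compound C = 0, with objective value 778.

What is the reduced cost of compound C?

-2

Check each constraint at x*: feedstock 44/44 (tight); reactor time 62/62 (tight).
The binding rows give the dual system: 3·y_feedstock + 6·y_reactor time = 69 and 1·y_feedstock + 1·y_reactor time = 14.
→ y_feedstock = 5 and y_reactor time = 9.
Reduced cost of compound C: c₃ − yᵀa₃ = 27 − (5·4 + 9·1) = 27 − 29 = -2.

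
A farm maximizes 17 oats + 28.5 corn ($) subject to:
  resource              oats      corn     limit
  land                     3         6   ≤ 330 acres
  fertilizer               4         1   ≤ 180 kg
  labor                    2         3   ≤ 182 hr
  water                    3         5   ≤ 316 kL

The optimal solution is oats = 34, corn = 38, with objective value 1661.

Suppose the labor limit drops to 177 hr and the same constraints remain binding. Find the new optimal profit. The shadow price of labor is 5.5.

Δb = -5, so new z* = 1661 + (5.5)·(-5) = 1661 − 27.5 = 1633.5.

1633.5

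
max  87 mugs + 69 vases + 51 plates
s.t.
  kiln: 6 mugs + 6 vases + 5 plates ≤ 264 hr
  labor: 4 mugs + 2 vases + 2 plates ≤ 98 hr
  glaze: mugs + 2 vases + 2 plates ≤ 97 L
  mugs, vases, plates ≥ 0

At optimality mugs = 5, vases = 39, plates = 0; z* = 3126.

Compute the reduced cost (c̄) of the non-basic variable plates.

Check each constraint at x*: kiln 264/264 (tight); labor 98/98 (tight); glaze 83/97 (slack 14).
Since glaze is not tight, its dual is 0.
The binding rows give the dual system: 6·y_kiln + 4·y_labor = 87 and 6·y_kiln + 2·y_labor = 69.
Solving: y_kiln = 8.5, y_labor = 9.
Reduced cost of plates: c₃ − yᵀa₃ = 51 − (8.5·5 + 9·2) = 51 − 60.5 = -9.5.

-9.5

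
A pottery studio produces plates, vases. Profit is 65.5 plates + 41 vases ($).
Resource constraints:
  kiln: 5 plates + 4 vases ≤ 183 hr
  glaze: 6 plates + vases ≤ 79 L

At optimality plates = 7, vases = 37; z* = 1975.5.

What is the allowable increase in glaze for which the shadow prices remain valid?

Binding constraints: kiln, glaze. The basis is B = [[5,4],[6,1]] with det -19.
Per unit increase in glaze, x* moves by d = (0.2105, -0.2632).
The basis stays optimal until vases reaches 0; allowable increase = 140.6 L.

140.6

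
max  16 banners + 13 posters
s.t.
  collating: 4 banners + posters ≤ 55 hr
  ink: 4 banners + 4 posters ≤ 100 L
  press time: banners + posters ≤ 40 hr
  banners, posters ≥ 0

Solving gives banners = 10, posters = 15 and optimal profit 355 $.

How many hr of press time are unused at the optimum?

15

press time used = 1·10 + 1·15 = 25; slack = 40 − 25 = 15.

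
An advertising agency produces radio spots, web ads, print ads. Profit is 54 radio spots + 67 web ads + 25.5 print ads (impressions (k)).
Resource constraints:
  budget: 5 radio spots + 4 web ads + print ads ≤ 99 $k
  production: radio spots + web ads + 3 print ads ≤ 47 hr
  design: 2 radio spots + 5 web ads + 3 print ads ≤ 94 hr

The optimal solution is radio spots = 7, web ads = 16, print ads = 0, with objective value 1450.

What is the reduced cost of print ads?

Check each constraint at x*: budget 99/99 (tight); production 23/47 (slack 24); design 94/94 (tight).
By complementary slackness, y = 0 for the non-binding constraint.
Dual feasibility on the basic columns requires 5·y_budget + 2·y_design = 54, 4·y_budget + 5·y_design = 67.
→ y_budget = 8 and y_design = 7.
Reduced cost of print ads: c₃ − yᵀa₃ = 25.5 − (8·1 + 7·3) = 25.5 − 29 = -3.5.

-3.5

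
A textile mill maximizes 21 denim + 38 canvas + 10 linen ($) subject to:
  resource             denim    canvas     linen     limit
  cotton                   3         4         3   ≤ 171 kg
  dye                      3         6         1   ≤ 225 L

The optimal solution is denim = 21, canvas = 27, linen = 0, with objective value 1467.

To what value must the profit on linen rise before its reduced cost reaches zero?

11

At the optimum: cotton uses 171 of 171 (binding); dye uses 225 of 225 (binding).
The binding rows give the dual system: 3·y_cotton + 3·y_dye = 21 and 4·y_cotton + 6·y_dye = 38.
This yields shadow prices y_cotton = 2, y_dye = 5.
linen enters the basis when its profit ≥ yᵀa₃ = 2·3 + 5·1 = 11.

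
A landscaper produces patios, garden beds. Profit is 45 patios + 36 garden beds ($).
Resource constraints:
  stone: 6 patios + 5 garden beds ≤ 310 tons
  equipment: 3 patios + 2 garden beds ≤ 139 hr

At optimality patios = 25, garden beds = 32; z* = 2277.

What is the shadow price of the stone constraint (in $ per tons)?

At the optimum: stone uses 310 of 310 (binding); equipment uses 139 of 139 (binding).
Dual feasibility on the basic columns requires 6·y_stone + 3·y_equipment = 45, 5·y_stone + 2·y_equipment = 36.
Solving: y_stone = 6, y_equipment = 3.
Shadow price of stone = 6.

6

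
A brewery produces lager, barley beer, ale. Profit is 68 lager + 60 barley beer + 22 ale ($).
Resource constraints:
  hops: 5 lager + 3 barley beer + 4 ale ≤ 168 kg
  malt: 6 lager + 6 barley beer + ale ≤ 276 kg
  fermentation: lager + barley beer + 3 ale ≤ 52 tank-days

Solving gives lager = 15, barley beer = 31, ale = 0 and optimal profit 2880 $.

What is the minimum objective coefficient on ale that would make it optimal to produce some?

At the optimum: hops uses 168 of 168 (binding); malt uses 276 of 276 (binding); fermentation uses 46 of 52 (slack = 6).
Slack constraints have shadow price 0 (complementary slackness).
Dual feasibility on the basic columns requires 5·y_hops + 6·y_malt = 68, 3·y_hops + 6·y_malt = 60.
→ y_hops = 4 and y_malt = 8.
ale enters the basis when its profit ≥ yᵀa₃ = 4·4 + 8·1 = 24.

24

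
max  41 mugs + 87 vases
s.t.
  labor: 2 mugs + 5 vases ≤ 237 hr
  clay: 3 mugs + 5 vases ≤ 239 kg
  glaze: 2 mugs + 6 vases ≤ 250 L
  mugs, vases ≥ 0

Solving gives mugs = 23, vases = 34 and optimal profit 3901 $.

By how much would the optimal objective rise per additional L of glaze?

7

At the optimum: labor uses 216 of 237 (slack = 21); clay uses 239 of 239 (binding); glaze uses 250 of 250 (binding).
By complementary slackness, y = 0 for the non-binding constraint.
From A_Bᵀ y = c: 3·y_clay + 2·y_glaze = 41; 5·y_clay + 6·y_glaze = 87.
→ y_clay = 9 and y_glaze = 7.
Shadow price of glaze = 7.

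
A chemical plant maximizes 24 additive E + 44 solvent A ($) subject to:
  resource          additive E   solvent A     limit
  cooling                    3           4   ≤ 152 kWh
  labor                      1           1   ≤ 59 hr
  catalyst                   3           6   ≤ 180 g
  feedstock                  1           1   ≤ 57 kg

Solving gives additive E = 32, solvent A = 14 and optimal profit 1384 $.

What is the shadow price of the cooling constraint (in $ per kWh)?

2

Binding: cooling and catalyst. Non-binding: labor (13 unused), feedstock (11 unused).
By complementary slackness, y = 0 for the non-binding constraints.
From A_Bᵀ y = c: 3·y_cooling + 3·y_catalyst = 24; 4·y_cooling + 6·y_catalyst = 44.
Solving: y_cooling = 2, y_catalyst = 6.
Shadow price of cooling = 2.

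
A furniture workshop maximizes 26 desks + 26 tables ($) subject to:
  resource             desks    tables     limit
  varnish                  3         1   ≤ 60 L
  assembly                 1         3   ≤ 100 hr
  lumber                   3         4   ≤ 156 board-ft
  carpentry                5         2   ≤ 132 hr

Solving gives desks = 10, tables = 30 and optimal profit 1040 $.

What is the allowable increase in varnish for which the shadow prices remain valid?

9.6

Binding constraints: varnish, assembly. The basis is B = [[3,1],[1,3]] with det 8.
Per unit increase in varnish, x* moves by d = (0.375, -0.125).
The basis stays optimal until lumber becomes binding; allowable increase = 9.6 L.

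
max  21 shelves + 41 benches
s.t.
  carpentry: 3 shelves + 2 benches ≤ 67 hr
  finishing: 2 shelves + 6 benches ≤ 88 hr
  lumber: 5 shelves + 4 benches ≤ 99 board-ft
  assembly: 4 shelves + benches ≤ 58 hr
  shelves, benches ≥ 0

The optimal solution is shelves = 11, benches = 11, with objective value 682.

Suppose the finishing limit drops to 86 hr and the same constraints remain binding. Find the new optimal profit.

Binding: finishing and lumber. Non-binding: carpentry (12 unused), assembly (3 unused).
Slack constraints have shadow price 0 (complementary slackness).
The binding rows give the dual system: 2·y_finishing + 5·y_lumber = 21 and 6·y_finishing + 4·y_lumber = 41.
This yields shadow prices y_finishing = 5.5, y_lumber = 2.
Δz = y_finishing·Δb = 5.5 × (-2) = -11, so new z* = 682 − 11 = 671.

671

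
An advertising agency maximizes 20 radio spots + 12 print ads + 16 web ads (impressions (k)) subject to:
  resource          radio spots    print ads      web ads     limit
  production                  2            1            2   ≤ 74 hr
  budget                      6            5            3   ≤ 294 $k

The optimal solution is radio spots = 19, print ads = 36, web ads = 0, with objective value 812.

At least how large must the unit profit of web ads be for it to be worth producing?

17

Check each constraint at x*: production 74/74 (tight); budget 294/294 (tight).
The binding rows give the dual system: 2·y_production + 6·y_budget = 20 and 1·y_production + 5·y_budget = 12.
→ y_production = 7 and y_budget = 1.
web ads enters the basis when its profit ≥ yᵀa₃ = 7·2 + 1·3 = 17.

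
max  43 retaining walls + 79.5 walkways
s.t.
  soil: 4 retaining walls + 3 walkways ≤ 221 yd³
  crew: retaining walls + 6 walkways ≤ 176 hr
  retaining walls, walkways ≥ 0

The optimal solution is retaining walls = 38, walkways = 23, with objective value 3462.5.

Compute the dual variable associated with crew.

Check each constraint at x*: soil 221/221 (tight); crew 176/176 (tight).
The binding rows give the dual system: 4·y_soil + 1·y_crew = 43 and 3·y_soil + 6·y_crew = 79.5.
→ y_soil = 8.5 and y_crew = 9.
Shadow price of crew = 9.

9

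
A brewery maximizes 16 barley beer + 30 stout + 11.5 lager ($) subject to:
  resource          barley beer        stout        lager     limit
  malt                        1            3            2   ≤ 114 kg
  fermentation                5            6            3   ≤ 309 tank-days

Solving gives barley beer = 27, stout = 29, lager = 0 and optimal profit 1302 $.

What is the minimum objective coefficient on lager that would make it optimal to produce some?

18

Check each constraint at x*: malt 114/114 (tight); fermentation 309/309 (tight).
From A_Bᵀ y = c: 1·y_malt + 5·y_fermentation = 16; 3·y_malt + 6·y_fermentation = 30.
→ y_malt = 6 and y_fermentation = 2.
lager enters the basis when its profit ≥ yᵀa₃ = 6·2 + 2·3 = 18.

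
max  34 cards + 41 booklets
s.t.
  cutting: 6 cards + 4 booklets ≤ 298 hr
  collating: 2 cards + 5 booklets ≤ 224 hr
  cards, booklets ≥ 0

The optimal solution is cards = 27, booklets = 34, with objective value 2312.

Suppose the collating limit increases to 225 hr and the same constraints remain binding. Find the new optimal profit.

At the optimum: cutting uses 298 of 298 (binding); collating uses 224 of 224 (binding).
The binding rows give the dual system: 6·y_cutting + 2·y_collating = 34 and 4·y_cutting + 5·y_collating = 41.
This yields shadow prices y_cutting = 4, y_collating = 5.
Δz = y_collating·Δb = 5 × (1) = 5, so new z* = 2312 + 5 = 2317.

2317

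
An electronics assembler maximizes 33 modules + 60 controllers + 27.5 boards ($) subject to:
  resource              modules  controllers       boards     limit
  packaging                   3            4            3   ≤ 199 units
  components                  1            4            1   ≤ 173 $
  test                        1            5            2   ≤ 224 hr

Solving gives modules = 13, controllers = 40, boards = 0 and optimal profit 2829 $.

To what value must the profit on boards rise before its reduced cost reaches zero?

At the optimum: packaging uses 199 of 199 (binding); components uses 173 of 173 (binding); test uses 213 of 224 (slack = 11).
Slack constraints have shadow price 0 (complementary slackness).
Dual feasibility on the basic columns requires 3·y_packaging + 1·y_components = 33, 4·y_packaging + 4·y_components = 60.
This yields shadow prices y_packaging = 9, y_components = 6.
boards enters the basis when its profit ≥ yᵀa₃ = 9·3 + 6·1 = 33.

33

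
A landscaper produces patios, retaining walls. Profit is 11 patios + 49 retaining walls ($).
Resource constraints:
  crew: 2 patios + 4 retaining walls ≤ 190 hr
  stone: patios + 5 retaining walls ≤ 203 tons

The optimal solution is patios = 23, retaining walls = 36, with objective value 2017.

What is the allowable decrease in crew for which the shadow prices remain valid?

27.6

Binding constraints: crew, stone. The basis is B = [[2,4],[1,5]] with det 6.
Per unit decrease in crew, x* moves by d = (-0.8333, 0.1667).
The basis stays optimal until patios reaches 0; allowable decrease = 27.6 hr.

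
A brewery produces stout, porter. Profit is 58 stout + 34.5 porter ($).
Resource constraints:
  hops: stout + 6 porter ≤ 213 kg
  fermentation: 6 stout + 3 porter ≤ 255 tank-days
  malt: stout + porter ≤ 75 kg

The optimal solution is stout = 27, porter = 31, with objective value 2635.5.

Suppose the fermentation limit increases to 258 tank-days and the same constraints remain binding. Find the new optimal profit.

At the optimum: hops uses 213 of 213 (binding); fermentation uses 255 of 255 (binding); malt uses 58 of 75 (slack = 17).
By complementary slackness, y = 0 for the non-binding constraint.
Dual feasibility on the basic columns requires 1·y_hops + 6·y_fermentation = 58, 6·y_hops + 3·y_fermentation = 34.5.
This yields shadow prices y_hops = 1, y_fermentation = 9.5.
Δz = y_fermentation·Δb = 9.5 × (3) = 28.5, so new z* = 2635.5 + 28.5 = 2664.

2664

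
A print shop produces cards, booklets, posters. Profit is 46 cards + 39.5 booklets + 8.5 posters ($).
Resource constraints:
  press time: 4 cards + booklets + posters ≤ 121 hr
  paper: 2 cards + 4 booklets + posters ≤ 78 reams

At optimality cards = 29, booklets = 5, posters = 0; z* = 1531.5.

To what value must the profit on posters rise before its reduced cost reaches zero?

15.5

At the optimum: press time uses 121 of 121 (binding); paper uses 78 of 78 (binding).
The binding rows give the dual system: 4·y_press time + 2·y_paper = 46 and 1·y_press time + 4·y_paper = 39.5.
Solving: y_press time = 7.5, y_paper = 8.
posters enters the basis when its profit ≥ yᵀa₃ = 7.5·1 + 8·1 = 15.5.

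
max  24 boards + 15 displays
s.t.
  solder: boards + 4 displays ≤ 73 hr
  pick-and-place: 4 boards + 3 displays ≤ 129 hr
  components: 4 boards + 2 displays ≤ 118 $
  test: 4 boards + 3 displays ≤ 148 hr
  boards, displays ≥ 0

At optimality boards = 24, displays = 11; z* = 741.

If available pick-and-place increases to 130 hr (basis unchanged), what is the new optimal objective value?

At the optimum: solder uses 68 of 73 (slack = 5); pick-and-place uses 129 of 129 (binding); components uses 118 of 118 (binding); test uses 129 of 148 (slack = 19).
Slack constraints have shadow price 0 (complementary slackness).
Dual feasibility on the basic columns requires 4·y_pick-and-place + 4·y_components = 24, 3·y_pick-and-place + 2·y_components = 15.
Solving: y_pick-and-place = 3, y_components = 3.
Δz = y_pick-and-place·Δb = 3 × (1) = 3, so new z* = 741 + 3 = 744.

744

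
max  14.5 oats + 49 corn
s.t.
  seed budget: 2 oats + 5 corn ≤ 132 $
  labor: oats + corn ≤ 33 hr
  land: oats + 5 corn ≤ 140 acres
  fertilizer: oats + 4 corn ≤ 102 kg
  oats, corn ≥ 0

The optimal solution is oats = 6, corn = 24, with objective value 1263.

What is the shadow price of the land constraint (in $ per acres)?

Check each constraint at x*: seed budget 132/132 (tight); labor 30/33 (slack 3); land 126/140 (slack 14); fertilizer 102/102 (tight).
By complementary slackness, y = 0 for the non-binding constraints.
The binding rows give the dual system: 2·y_seed budget + 1·y_fertilizer = 14.5 and 5·y_seed budget + 4·y_fertilizer = 49.
This yields shadow prices y_seed budget = 3, y_fertilizer = 8.5.
Shadow price of land = 0.

0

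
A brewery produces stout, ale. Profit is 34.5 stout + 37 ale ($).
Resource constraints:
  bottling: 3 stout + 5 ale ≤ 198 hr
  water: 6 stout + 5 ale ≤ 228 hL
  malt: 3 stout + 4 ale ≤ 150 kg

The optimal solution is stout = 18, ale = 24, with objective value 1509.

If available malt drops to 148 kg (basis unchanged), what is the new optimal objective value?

1498

Binding: water and malt. Non-binding: bottling (24 unused).
By complementary slackness, y = 0 for the non-binding constraint.
From A_Bᵀ y = c: 6·y_water + 3·y_malt = 34.5; 5·y_water + 4·y_malt = 37.
This yields shadow prices y_water = 3, y_malt = 5.5.
Δz = y_malt·Δb = 5.5 × (-2) = -11, so new z* = 1509 − 11 = 1498.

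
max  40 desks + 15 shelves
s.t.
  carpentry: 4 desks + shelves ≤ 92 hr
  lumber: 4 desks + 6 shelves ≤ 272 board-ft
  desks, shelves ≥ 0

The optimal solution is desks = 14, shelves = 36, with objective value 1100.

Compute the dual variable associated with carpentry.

Both carpentry and lumber are binding at x*.
Dual feasibility on the basic columns requires 4·y_carpentry + 4·y_lumber = 40, 1·y_carpentry + 6·y_lumber = 15.
Solving: y_carpentry = 9, y_lumber = 1.
Shadow price of carpentry = 9.

9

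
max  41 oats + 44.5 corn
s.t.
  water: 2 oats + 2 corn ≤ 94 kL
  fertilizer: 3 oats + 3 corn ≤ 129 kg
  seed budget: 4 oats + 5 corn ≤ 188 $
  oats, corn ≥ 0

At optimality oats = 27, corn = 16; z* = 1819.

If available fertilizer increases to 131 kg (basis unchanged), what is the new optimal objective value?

1837

At the optimum: water uses 86 of 94 (slack = 8); fertilizer uses 129 of 129 (binding); seed budget uses 188 of 188 (binding).
Since water is not tight, its dual is 0.
From A_Bᵀ y = c: 3·y_fertilizer + 4·y_seed budget = 41; 3·y_fertilizer + 5·y_seed budget = 44.5.
→ y_fertilizer = 9 and y_seed budget = 3.5.
Δz = y_fertilizer·Δb = 9 × (2) = 18, so new z* = 1819 + 18 = 1837.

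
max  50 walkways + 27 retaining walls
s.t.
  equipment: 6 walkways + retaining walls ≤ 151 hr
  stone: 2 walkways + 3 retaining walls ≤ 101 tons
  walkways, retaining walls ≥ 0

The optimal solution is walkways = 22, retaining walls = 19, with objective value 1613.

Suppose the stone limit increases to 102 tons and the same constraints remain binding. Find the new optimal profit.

1620

Check each constraint at x*: equipment 151/151 (tight); stone 101/101 (tight).
Dual feasibility on the basic columns requires 6·y_equipment + 2·y_stone = 50, 1·y_equipment + 3·y_stone = 27.
This yields shadow prices y_equipment = 6, y_stone = 7.
Δz = y_stone·Δb = 7 × (1) = 7, so new z* = 1613 + 7 = 1620.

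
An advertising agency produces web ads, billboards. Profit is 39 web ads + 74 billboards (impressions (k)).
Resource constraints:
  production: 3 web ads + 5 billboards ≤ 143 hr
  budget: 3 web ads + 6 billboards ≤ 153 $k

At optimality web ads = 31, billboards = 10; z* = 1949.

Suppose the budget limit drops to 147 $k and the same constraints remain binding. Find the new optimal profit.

1895

Both production and budget are binding at x*.
The binding rows give the dual system: 3·y_production + 3·y_budget = 39 and 5·y_production + 6·y_budget = 74.
Solving: y_production = 4, y_budget = 9.
Δz = y_budget·Δb = 9 × (-6) = -54, so new z* = 1949 − 54 = 1895.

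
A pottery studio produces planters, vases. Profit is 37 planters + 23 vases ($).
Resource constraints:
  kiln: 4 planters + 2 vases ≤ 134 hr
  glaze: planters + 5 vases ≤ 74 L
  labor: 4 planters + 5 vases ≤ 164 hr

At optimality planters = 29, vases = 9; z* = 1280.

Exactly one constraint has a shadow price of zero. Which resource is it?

labor

kiln: 134/134 (binding)
glaze: 74/74 (binding)
labor: 161/164 (slack 3)
By complementary slackness, a constraint with positive slack has shadow price 0 → labor.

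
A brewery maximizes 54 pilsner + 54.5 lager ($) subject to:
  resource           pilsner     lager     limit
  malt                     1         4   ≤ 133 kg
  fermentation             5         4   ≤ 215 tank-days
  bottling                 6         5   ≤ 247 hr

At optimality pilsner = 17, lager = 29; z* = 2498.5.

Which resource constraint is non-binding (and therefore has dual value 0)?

fermentation

malt: 133/133 (binding)
fermentation: 201/215 (slack 14)
bottling: 247/247 (binding)
By complementary slackness, a constraint with positive slack has shadow price 0 → fermentation.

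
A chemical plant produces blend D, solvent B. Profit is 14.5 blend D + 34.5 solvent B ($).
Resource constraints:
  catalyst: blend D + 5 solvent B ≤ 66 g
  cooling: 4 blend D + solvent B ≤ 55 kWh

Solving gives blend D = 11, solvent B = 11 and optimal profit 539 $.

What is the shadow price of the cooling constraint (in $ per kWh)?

Check each constraint at x*: catalyst 66/66 (tight); cooling 55/55 (tight).
Dual feasibility on the basic columns requires 1·y_catalyst + 4·y_cooling = 14.5, 5·y_catalyst + 1·y_cooling = 34.5.
This yields shadow prices y_catalyst = 6.5, y_cooling = 2.
Shadow price of cooling = 2.

2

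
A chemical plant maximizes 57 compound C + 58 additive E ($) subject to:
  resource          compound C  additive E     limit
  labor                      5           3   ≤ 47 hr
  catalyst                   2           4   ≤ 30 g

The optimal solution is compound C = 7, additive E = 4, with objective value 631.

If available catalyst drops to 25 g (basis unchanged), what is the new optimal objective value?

588.5

Check each constraint at x*: labor 47/47 (tight); catalyst 30/30 (tight).
From A_Bᵀ y = c: 5·y_labor + 2·y_catalyst = 57; 3·y_labor + 4·y_catalyst = 58.
→ y_labor = 8 and y_catalyst = 8.5.
Δz = y_catalyst·Δb = 8.5 × (-5) = -42.5, so new z* = 631 − 42.5 = 588.5.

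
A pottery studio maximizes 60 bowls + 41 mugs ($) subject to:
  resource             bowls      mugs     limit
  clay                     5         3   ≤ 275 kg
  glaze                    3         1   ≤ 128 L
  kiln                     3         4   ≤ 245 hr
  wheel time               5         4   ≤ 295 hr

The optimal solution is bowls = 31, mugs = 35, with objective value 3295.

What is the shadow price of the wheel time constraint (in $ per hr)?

Binding: glaze and wheel time. Non-binding: clay (15 unused), kiln (12 unused).
By complementary slackness, y = 0 for the non-binding constraints.
Dual feasibility on the basic columns requires 3·y_glaze + 5·y_wheel time = 60, 1·y_glaze + 4·y_wheel time = 41.
Solving: y_glaze = 5, y_wheel time = 9.
Shadow price of wheel time = 9.

9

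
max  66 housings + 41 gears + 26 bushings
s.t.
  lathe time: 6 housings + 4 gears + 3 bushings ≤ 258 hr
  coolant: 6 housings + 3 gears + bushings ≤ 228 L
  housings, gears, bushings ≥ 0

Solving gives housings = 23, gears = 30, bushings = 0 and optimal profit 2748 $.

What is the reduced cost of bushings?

-1

At the optimum: lathe time uses 258 of 258 (binding); coolant uses 228 of 228 (binding).
Dual feasibility on the basic columns requires 6·y_lathe time + 6·y_coolant = 66, 4·y_lathe time + 3·y_coolant = 41.
This yields shadow prices y_lathe time = 8, y_coolant = 3.
Reduced cost of bushings: c₃ − yᵀa₃ = 26 − (8·3 + 3·1) = 26 − 27 = -1.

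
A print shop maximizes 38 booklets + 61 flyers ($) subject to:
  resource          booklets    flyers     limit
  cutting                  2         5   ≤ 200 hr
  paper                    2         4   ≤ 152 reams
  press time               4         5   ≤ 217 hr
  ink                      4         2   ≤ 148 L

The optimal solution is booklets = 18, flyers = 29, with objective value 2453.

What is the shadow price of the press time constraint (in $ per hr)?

5

Binding: paper and press time. Non-binding: cutting (19 unused), ink (18 unused).
Since cutting, ink are not tight, their duals are 0.
From A_Bᵀ y = c: 2·y_paper + 4·y_press time = 38; 4·y_paper + 5·y_press time = 61.
Solving: y_paper = 9, y_press time = 5.
Shadow price of press time = 5.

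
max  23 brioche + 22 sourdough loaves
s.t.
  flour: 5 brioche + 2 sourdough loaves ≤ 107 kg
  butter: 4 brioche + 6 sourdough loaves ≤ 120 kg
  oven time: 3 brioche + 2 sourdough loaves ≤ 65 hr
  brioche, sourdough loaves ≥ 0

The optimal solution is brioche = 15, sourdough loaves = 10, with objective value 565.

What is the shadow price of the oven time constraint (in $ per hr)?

Binding: butter and oven time. Non-binding: flour (12 unused).
By complementary slackness, y = 0 for the non-binding constraint.
From A_Bᵀ y = c: 4·y_butter + 3·y_oven time = 23; 6·y_butter + 2·y_oven time = 22.
→ y_butter = 2 and y_oven time = 5.
Shadow price of oven time = 5.

5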